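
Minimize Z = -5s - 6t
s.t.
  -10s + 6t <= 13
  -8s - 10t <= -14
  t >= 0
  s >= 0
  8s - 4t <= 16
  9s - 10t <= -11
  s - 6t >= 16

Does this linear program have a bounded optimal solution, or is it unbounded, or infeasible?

The boundaries -10s + 6t = 13 and s = 0 meet at (0, 13/6), but that point violates s - 6t ≥ 16. Every candidate vertex is excluded by some other constraint, so the feasible region is empty.

infeasible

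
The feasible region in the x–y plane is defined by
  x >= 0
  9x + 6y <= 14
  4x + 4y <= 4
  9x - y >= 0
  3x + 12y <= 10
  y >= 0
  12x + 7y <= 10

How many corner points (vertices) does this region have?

5

Intersecting each pair of boundary lines and keeping only the points that satisfy every inequality leaves:
  (0, 0)
  (2/9, 7/9)
  (3/5, 2/5)
  (10/111, 30/37)
  (5/6, 0)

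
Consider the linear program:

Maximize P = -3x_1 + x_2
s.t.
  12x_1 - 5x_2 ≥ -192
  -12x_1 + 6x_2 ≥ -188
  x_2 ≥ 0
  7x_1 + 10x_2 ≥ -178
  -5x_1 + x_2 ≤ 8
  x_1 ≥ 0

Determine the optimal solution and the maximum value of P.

Extreme points and P = -3x_1 + x_2:
  (152/13, 864/13) → P = 408/13
  (47/3, 0) → P = -47
  (0, 0) → P = 0
  (0, 8) → P = 8
The feasible region is unbounded (it extends along (1, 2), (5, 12)), but P strictly decreases along every unbounded feasible direction, so there is no improving ray and the maximum is attained at a vertex.

x_1 = 152/13, x_2 = 864/13, maximum P = 408/13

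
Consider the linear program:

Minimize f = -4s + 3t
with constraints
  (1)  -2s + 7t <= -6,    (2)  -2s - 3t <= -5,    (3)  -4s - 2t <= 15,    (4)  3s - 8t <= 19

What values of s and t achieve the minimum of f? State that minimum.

Feasible corners and f = -4s + 3t:
  (53/20, -1/10) → f = -109/10
  (17, 4) → f = -56
  (97/25, -23/25) → f = -457/25

The optimum lies where -2s + 7t = -6 and 3s - 8t = 19.
Solving simultaneously gives s = 17, t = 4.

s = 17, t = 4, minimum f = -56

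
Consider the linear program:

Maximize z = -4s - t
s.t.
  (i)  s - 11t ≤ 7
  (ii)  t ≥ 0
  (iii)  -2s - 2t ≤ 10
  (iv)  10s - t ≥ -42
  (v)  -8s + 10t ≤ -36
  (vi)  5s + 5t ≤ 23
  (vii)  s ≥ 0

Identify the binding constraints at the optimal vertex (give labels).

Vertices and z = -4s - t:
  (9/2, 0) → z = -18
  (23/5, 0) → z = -92/5
  (41/9, 2/45) → z = -274/15

The maximum is at (9/2, 0). Substituting into each constraint, equality holds for (ii) and (v); the remaining constraints have slack.

(ii) and (v)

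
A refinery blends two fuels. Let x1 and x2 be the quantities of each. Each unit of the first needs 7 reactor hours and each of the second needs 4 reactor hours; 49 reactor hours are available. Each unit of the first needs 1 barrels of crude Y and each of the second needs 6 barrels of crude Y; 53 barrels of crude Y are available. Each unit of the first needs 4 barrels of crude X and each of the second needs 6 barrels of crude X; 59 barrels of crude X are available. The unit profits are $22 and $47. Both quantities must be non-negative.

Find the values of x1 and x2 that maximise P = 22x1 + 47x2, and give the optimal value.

Corner points and P = 22x1 + 47x2:
  (0, 0) → P = 0
  (0, 53/6) → P = 2491/6
  (7, 0) → P = 154
  (29/13, 217/26) → P = 11475/26
  (2, 17/2) → P = 887/2

At the optimal vertex, x1 + 6x2 = 53 and 4x1 + 6x2 = 59.
Solving simultaneously gives x1 = 2, x2 = 17/2.

x1 = 2, x2 = 17/2, maximum P = 887/2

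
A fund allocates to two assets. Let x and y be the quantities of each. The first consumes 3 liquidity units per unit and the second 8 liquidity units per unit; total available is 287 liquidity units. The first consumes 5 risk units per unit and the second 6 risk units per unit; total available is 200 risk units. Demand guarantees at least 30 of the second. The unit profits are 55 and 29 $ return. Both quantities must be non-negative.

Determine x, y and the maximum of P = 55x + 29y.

Corner points and P = 55x + 29y:
  (0, 100/3) → P = 2900/3
  (0, 30) → P = 870
  (4, 30) → P = 1090

x = 4, y = 30, maximum P = 1090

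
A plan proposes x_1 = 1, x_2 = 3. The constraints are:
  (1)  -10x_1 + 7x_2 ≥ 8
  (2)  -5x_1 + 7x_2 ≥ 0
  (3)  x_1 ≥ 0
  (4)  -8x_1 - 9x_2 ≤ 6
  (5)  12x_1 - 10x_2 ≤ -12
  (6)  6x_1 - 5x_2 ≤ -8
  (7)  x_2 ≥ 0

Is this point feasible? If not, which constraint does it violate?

feasible

(1): 11 ≥ 8 ✓
(2): 16 ≥ 0 ✓
(3): 1 ≥ 0 ✓
(4): -35 ≤ 6 ✓
(5): -18 ≤ -12 ✓
(6): -9 ≤ -8 ✓
(7): 3 ≥ 0 ✓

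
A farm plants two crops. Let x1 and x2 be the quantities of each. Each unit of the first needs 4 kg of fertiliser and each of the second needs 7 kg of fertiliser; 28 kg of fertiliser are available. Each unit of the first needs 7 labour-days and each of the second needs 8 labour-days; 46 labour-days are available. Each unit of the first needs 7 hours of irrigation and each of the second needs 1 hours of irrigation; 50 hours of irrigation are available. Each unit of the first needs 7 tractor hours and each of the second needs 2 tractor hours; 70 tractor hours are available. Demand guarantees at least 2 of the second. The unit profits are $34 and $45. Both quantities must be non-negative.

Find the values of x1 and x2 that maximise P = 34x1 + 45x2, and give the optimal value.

Feasible corners and P = 34x1 + 45x2:
  (0, 4) → P = 180
  (0, 2) → P = 90
  (7/2, 2) → P = 209

x1 = 7/2, x2 = 2, maximum P = 209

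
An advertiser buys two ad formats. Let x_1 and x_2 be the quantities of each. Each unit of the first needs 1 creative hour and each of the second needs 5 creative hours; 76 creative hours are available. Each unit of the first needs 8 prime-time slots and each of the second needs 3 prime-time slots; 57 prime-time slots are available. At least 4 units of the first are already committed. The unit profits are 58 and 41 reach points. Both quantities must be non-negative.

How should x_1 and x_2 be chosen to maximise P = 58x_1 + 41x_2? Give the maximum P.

x_1 = 4, x_2 = 25/3, maximum P = 1721/3

Vertices and P = 58x_1 + 41x_2:
  (57/8, 0) → P = 1653/4
  (4, 0) → P = 232
  (4, 25/3) → P = 1721/3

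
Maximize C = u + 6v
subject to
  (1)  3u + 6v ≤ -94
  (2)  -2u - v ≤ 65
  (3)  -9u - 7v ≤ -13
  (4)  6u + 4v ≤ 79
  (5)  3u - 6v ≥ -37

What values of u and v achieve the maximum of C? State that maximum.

Extreme points and C = u + 6v:
  (736/33, -295/11) → C = -4574/33
  (425/12, -267/8) → C = -989/6
  (167/2, -211/2) → C = -1099/2

u = 736/33, v = -295/11, maximum C = -4574/33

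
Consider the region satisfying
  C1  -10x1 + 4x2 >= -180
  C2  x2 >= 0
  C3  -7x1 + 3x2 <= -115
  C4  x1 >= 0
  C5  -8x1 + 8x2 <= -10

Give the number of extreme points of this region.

4

Pairwise boundary intersections that survive every other constraint:
  (18, 0)
  (175/6, 335/12)
  (115/7, 0)
  (445/16, 425/16)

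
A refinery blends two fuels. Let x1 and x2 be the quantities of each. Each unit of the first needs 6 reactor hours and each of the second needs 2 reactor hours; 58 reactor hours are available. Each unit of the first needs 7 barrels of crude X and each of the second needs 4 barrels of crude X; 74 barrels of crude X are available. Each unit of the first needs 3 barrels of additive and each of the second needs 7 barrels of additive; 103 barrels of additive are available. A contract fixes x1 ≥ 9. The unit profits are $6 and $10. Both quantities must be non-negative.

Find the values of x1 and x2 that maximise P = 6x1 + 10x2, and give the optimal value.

x1 = 9, x2 = 2, maximum P = 74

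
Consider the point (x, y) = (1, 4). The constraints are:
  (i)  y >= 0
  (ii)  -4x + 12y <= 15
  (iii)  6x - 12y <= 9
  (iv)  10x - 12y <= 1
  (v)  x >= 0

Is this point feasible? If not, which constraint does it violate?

Constraint (ii): -4x + 12y = 44, which is not ≤ 15. All other constraints are satisfied.

not feasible — violates (ii)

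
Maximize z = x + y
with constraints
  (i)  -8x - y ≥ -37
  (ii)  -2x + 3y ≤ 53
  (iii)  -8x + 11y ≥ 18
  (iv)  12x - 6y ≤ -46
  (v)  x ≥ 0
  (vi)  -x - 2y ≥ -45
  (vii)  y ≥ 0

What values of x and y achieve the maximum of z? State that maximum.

Vertices and z = x + y:
  (29/13, 249/13) → z = 278/13
  (44/15, 203/15) → z = 247/15
  (0, 53/3) → z = 53/3
  (0, 23/3) → z = 23/3

x = 29/13, y = 249/13, maximum z = 278/13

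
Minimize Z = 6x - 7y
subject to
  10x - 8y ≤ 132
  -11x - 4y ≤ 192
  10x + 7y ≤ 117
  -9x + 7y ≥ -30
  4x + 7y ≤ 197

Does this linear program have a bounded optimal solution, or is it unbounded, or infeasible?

bounded optimum

Extreme points and Z = 6x - 7y:
  (-1224/113, -2058/113) → Z = 7062/113
  (-2132/61, 2935/61) → Z = -33337/61
  (147/19, 753/133) → Z = 129/19
  (-40/3, 751/21) → Z = -991/3
The feasible region has finitely many vertices and no improving ray; the minimum is -33337/61 at (-2132/61, 2935/61).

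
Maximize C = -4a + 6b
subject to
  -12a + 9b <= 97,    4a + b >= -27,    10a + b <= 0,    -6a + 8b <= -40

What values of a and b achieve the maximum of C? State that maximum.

Corner points and C = -4a + 6b:
  (9/2, -45) → C = -288
  (-88/19, -161/19) → C = -614/19
  (20/43, -200/43) → C = -1280/43

The binding constraints are 10a + b = 0 and -6a + 8b = -40.
Solving simultaneously gives a = 20/43, b = -200/43.

a = 20/43, b = -200/43, maximum C = -1280/43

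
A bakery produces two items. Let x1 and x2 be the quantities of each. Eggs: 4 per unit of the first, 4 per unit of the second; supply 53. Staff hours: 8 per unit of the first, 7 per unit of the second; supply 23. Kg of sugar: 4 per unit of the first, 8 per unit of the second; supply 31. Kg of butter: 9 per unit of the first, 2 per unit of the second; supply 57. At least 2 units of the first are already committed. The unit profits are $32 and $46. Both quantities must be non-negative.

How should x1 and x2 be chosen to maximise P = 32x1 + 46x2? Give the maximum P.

Vertices and P = 32x1 + 46x2:
  (23/8, 0) → P = 92
  (2, 0) → P = 64
  (2, 1) → P = 110

x1 = 2, x2 = 1, maximum P = 110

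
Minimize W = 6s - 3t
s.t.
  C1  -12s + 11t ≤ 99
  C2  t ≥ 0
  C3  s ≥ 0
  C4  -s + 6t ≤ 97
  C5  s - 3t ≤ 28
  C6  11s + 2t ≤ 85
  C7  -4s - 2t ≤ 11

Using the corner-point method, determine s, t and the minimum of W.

Extreme points and W = 6s - 3t:
  (0, 9) → W = -27
  (737/145, 2109/145) → W = -381/29
  (0, 0) → W = 0
  (85/11, 0) → W = 510/11

The optimum lies where -12s + 11t = 99 and s = 0.
Solving simultaneously gives s = 0, t = 9.

s = 0, t = 9, minimum W = -27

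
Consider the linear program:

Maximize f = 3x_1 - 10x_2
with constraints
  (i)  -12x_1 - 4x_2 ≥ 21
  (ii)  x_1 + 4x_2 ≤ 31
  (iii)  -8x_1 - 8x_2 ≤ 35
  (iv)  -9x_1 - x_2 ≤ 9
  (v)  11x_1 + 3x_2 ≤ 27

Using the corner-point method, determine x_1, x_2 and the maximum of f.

x_1 = -7/16, x_2 = -63/16, maximum f = 609/16

Feasible corners and f = 3x_1 - 10x_2:
  (-7/16, -63/16) → f = 609/16
  (-5/8, -27/8) → f = 255/8
  (-37/64, -243/64) → f = 2319/64

At the optimal vertex, -12x_1 - 4x_2 = 21 and -8x_1 - 8x_2 = 35.
Solving simultaneously gives x_1 = -7/16, x_2 = -63/16.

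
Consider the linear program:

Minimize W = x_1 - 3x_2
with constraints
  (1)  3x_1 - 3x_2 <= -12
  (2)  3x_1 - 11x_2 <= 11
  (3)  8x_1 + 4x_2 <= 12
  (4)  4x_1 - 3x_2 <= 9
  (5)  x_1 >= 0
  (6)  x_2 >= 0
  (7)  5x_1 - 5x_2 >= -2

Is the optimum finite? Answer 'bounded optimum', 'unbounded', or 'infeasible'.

infeasible

Constraints 3x_1 - 3x_2 ≤ -12 and 5x_1 - 5x_2 ≥ -2 have parallel boundaries but demand opposite sides — no point can satisfy both, so the region is empty.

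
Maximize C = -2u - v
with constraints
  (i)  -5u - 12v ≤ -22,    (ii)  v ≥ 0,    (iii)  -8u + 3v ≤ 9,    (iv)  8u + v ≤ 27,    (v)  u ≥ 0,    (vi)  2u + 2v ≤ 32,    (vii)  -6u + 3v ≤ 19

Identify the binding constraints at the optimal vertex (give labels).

(i) and (v)

Feasible corners and C = -2u - v:
  (302/91, 41/91) → C = -645/91
  (0, 11/6) → C = -11/6
  (9/4, 9) → C = -27/2
  (0, 3) → C = -3

The maximum is at (0, 11/6). Substituting into each constraint, equality holds for (i) and (v); the remaining constraints have slack.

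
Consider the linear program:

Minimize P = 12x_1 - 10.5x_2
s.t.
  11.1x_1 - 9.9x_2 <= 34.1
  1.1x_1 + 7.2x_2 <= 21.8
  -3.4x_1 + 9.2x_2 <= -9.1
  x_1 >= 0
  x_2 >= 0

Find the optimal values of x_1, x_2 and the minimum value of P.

Vertices and P = 12x_1 - 10.5x_2:
  (22363/6846, 1493/6846) → P = 168453/4564
  (341/111, 0) → P = 1364/37
  (91/34, 0) → P = 546/17

The binding constraints are -3.4x_1 + 9.2x_2 = -9.1 and x_2 = 0.
Solving simultaneously gives x_1 = 91/34, x_2 = 0.

x_1 = 91/34, x_2 = 0, minimum P = 546/17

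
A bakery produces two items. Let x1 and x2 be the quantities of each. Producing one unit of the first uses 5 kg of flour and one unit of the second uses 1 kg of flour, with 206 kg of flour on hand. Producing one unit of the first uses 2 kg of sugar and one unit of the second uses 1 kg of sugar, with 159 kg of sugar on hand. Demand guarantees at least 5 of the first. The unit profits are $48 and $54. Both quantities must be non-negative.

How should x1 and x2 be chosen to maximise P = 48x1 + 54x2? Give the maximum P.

x1 = 5, x2 = 149, maximum P = 8286

Extreme points and P = 48x1 + 54x2:
  (206/5, 0) → P = 9888/5
  (5, 0) → P = 240
  (47/3, 383/3) → P = 7646
  (5, 149) → P = 8286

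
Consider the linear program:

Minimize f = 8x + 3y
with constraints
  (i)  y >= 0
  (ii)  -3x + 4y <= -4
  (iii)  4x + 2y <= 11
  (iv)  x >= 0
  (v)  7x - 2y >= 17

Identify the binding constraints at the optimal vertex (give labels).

(i) and (v)

Vertices and f = 8x + 3y:
  (11/4, 0) → f = 22
  (17/7, 0) → f = 136/7
  (28/11, 9/22) → f = 475/22

The minimum is at (17/7, 0). Substituting into each constraint, equality holds for (i) and (v); the remaining constraints have slack.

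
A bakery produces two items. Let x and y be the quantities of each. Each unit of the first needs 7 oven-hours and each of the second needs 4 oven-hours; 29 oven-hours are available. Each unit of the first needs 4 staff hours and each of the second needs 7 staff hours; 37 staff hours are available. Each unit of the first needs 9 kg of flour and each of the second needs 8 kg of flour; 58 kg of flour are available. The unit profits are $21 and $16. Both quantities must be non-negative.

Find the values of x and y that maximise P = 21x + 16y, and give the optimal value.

Feasible corners and P = 21x + 16y:
  (0, 0) → P = 0
  (0, 37/7) → P = 592/7
  (29/7, 0) → P = 87
  (5/3, 13/3) → P = 313/3

x = 5/3, y = 13/3, maximum P = 313/3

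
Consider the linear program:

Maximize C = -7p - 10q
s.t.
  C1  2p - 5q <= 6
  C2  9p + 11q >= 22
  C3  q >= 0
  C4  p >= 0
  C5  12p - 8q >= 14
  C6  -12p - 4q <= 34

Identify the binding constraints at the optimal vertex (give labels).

C2 and C3

Corner points and C = -7p - 10q:
  (3, 0) → C = -21
  (22/9, 0) → C = -154/9
  (55/34, 23/34) → C = -615/34
The feasible region is unbounded (it extends along (2, 3), (5, 2)), but C strictly decreases along every unbounded feasible direction, so there is no improving ray and the maximum is attained at a vertex.

The maximum is at (22/9, 0). Substituting into each constraint, equality holds for C2 and C3; the remaining constraints have slack.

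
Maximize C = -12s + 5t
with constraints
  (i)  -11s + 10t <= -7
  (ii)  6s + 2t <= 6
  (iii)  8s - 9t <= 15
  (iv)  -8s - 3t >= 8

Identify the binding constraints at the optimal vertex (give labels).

(i) and (iii)

Feasible corners and C = -12s + 5t:
  (-87/19, -109/19) → C = 499/19
  (-59/113, -144/113) → C = -12/113
  (-9/32, -23/12) → C = -149/24

The maximum is at (-87/19, -109/19). Substituting into each constraint, equality holds for (i) and (iii); the remaining constraints have slack.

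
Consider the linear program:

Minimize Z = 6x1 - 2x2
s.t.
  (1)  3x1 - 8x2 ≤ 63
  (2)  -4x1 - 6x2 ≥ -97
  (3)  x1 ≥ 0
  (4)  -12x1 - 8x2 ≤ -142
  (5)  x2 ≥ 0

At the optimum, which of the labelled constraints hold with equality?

(2) and (4)

Feasible corners and Z = 6x1 - 2x2:
  (577/25, 39/50) → Z = 3423/25
  (21, 0) → Z = 126
  (19/10, 149/10) → Z = -92/5
  (71/6, 0) → Z = 71

The minimum is at (19/10, 149/10). Substituting into each constraint, equality holds for (2) and (4); the remaining constraints have slack.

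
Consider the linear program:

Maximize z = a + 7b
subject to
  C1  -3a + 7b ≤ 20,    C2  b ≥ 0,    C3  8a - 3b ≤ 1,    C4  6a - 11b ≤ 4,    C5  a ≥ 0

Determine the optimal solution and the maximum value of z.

Vertices and z = a + 7b:
  (67/47, 163/47) → z = 1208/47
  (0, 20/7) → z = 20
  (1/8, 0) → z = 1/8
  (0, 0) → z = 0

At the optimal vertex, -3a + 7b = 20 and 8a - 3b = 1.
Solving simultaneously gives a = 67/47, b = 163/47.

a = 67/47, b = 163/47, maximum z = 1208/47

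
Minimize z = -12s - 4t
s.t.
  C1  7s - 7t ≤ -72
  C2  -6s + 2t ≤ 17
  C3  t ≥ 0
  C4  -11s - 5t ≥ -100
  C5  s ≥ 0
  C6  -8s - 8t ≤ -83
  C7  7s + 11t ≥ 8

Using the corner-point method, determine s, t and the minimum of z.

s = 85/28, t = 373/28, minimum z = -628/7

Extreme points and z = -12s - 4t:
  (25/28, 313/28) → z = -388/7
  (85/28, 373/28) → z = -628/7
  (115/52, 787/52) → z = -1132/13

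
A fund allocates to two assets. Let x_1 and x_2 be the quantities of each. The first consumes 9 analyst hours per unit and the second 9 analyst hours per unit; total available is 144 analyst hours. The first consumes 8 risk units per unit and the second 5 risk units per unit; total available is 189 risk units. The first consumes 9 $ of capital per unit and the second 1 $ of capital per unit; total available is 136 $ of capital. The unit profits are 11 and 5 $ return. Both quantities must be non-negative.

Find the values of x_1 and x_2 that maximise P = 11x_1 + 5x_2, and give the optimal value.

Feasible corners and P = 11x_1 + 5x_2:
  (0, 0) → P = 0
  (0, 16) → P = 80
  (136/9, 0) → P = 1496/9
  (15, 1) → P = 170

At the optimal vertex, 9x_1 + 9x_2 = 144 and 9x_1 + x_2 = 136.
Solving simultaneously gives x_1 = 15, x_2 = 1.

x_1 = 15, x_2 = 1, maximum P = 170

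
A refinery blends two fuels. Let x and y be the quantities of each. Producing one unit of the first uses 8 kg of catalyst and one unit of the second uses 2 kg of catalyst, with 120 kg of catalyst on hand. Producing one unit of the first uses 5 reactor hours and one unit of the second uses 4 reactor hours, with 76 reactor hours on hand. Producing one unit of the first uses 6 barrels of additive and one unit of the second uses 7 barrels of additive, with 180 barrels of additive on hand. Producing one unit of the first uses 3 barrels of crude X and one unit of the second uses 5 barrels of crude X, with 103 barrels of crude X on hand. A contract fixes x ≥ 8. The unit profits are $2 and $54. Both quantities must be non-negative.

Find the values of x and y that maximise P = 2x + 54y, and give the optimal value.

x = 8, y = 9, maximum P = 502

Vertices and P = 2x + 54y:
  (15, 0) → P = 30
  (8, 0) → P = 16
  (164/11, 4/11) → P = 544/11
  (8, 9) → P = 502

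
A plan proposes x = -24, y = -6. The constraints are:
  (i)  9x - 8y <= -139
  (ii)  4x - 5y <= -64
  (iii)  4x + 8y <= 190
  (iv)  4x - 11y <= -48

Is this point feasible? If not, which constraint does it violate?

not feasible — violates (iv)

Constraint (iv): 4x - 11y = -30, which is not ≤ -48. All other constraints are satisfied.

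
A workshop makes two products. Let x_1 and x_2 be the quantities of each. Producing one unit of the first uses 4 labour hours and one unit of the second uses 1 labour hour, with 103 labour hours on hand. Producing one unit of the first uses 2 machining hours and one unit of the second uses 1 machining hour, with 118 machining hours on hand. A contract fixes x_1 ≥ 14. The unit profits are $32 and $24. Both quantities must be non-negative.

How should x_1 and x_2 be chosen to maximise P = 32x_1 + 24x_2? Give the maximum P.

x_1 = 14, x_2 = 47, maximum P = 1576

Corner points and P = 32x_1 + 24x_2:
  (103/4, 0) → P = 824
  (14, 0) → P = 448
  (14, 47) → P = 1576

At the optimal vertex, 4x_1 + x_2 = 103 and x_1 = 14.
Solving simultaneously gives x_1 = 14, x_2 = 47.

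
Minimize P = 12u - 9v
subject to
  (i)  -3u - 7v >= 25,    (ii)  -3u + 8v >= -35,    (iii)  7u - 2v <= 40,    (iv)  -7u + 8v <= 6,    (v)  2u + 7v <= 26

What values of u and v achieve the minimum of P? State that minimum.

u = -41/4, v = -263/32, minimum P = -1569/32

Corner points and P = 12u - 9v:
  (1, -4) → P = 48
  (-242/73, -157/73) → P = -1491/73
  (-41/4, -263/32) → P = -1569/32

At the optimal vertex, -3u + 8v = -35 and -7u + 8v = 6.
Solving simultaneously gives u = -41/4, v = -263/32.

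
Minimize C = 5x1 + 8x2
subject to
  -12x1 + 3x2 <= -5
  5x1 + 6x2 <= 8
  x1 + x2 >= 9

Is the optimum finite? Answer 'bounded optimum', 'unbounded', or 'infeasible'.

unbounded

From the feasible point (46, -37), moving in the direction (6, -5) keeps every constraint satisfied while C decreases without bound.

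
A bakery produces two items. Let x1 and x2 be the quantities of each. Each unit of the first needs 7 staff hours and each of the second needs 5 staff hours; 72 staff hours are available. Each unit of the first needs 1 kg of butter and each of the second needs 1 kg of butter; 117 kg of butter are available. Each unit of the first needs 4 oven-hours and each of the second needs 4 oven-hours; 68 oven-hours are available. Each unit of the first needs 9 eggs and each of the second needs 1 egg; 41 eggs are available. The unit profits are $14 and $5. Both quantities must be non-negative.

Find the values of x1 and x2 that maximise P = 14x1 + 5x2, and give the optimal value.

x1 = 7/2, x2 = 19/2, maximum P = 193/2

Vertices and P = 14x1 + 5x2:
  (0, 0) → P = 0
  (0, 72/5) → P = 72
  (41/9, 0) → P = 574/9
  (7/2, 19/2) → P = 193/2

The binding constraints are 7x1 + 5x2 = 72 and 9x1 + x2 = 41.
Solving simultaneously gives x1 = 7/2, x2 = 19/2.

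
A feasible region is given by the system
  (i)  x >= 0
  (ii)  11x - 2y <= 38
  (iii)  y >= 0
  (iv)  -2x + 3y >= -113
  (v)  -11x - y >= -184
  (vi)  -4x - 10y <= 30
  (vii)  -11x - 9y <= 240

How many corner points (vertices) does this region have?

4

Intersecting each pair of boundary lines and keeping only the points that satisfy every inequality leaves:
  (0, 0)
  (0, 184)
  (38/11, 0)
  (406/33, 146/3)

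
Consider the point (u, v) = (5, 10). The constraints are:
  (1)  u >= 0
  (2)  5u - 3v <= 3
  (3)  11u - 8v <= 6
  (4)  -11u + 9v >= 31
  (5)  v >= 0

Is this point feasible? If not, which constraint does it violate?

feasible

(1): 5 ≥ 0 ✓
(2): -5 ≤ 3 ✓
(3): -25 ≤ 6 ✓
(4): 35 ≥ 31 ✓
(5): 10 ≥ 0 ✓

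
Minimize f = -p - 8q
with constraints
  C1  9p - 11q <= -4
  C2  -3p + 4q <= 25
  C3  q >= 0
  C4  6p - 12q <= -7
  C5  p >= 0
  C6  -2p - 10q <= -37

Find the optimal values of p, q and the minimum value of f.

p = 259/3, q = 71, minimum f = -1963/3

Feasible corners and f = -p - 8q:
  (259/3, 71) → f = -1963/3
  (367/112, 341/112) → f = -3095/112
  (0, 25/4) → f = -50
  (0, 37/10) → f = -148/5

The binding constraints are 9p - 11q = -4 and -3p + 4q = 25.
Solving simultaneously gives p = 259/3, q = 71.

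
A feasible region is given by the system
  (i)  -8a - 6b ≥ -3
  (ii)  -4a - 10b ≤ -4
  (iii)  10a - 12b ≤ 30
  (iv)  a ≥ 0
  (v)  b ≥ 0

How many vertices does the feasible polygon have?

3

Of the 10 pairwise boundary intersections, those satisfying every inequality are:
  (3/28, 5/14)
  (0, 1/2)
  (0, 2/5)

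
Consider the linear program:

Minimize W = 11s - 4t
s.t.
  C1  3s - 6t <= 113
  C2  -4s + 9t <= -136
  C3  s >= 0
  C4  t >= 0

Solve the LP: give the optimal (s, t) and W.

Extreme points and W = 11s - 4t:
  (67, 44/3) → W = 2035/3
  (113/3, 0) → W = 1243/3
  (34, 0) → W = 374

The optimum lies where -4s + 9t = -136 and t = 0.
Solving simultaneously gives s = 34, t = 0.

s = 34, t = 0, minimum W = 374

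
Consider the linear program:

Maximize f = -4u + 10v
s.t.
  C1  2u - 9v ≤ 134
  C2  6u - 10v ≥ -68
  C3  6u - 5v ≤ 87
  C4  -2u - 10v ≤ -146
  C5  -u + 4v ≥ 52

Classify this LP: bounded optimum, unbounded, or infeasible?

Feasible corners and f = -4u + 10v:
  (121/3, 31) → f = 446/3
  (124/7, 122/7) → f = 724/7
  (32, 21) → f = 82
The feasible region has finitely many vertices and no improving ray; the maximum is 446/3 at (121/3, 31).

bounded optimum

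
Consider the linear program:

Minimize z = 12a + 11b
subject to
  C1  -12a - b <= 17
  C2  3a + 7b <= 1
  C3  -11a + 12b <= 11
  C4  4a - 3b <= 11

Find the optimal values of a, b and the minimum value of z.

Extreme points and z = 12a + 11b:
  (-43/31, -11/31) → z = -637/31
  (-1, -5) → z = -67
  (-65/113, 44/113) → z = -296/113
  (80/37, -29/37) → z = 641/37

a = -1, b = -5, minimum z = -67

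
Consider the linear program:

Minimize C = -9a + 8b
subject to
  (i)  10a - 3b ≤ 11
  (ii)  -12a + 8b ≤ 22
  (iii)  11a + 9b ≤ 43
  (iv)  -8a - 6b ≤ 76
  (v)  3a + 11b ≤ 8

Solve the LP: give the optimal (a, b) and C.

a = -27/14, b = -212/21, minimum C = -2663/42

Extreme points and C = -9a + 8b:
  (-27/14, -212/21) → C = -2663/42
  (145/119, 47/119) → C = -929/119
  (-185/34, -92/17) → C = 193/34
  (-89/78, 27/26) → C = 483/26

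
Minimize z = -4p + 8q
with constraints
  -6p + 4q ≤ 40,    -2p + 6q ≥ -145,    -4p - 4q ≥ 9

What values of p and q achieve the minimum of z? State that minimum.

Corner points and z = -4p + 8q:
  (-205/7, -475/14) → z = -1080/7
  (-49/10, 53/20) → z = 204/5
  (263/16, -299/16) → z = -861/4

The optimum lies where -2p + 6q = -145 and -4p - 4q = 9.
Solving simultaneously gives p = 263/16, q = -299/16.

p = 263/16, q = -299/16, minimum z = -861/4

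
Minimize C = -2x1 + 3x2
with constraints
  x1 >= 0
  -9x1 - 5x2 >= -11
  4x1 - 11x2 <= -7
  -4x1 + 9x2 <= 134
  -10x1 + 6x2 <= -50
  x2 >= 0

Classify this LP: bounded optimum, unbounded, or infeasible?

The boundaries x1 = 0 and -9x1 - 5x2 = -11 meet at (0, 11/5), but that point violates -10x1 + 6x2 ≤ -50. Every candidate vertex is excluded by some other constraint, so the feasible region is empty.

infeasible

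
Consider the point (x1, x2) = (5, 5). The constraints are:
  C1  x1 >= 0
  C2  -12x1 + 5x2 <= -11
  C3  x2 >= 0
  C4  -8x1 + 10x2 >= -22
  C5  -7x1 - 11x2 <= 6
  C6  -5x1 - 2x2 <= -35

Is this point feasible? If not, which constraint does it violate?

C1: 5 ≥ 0 ✓
C2: -35 ≤ -11 ✓
C3: 5 ≥ 0 ✓
C4: 10 ≥ -22 ✓
C5: -90 ≤ 6 ✓
C6: -35 ≤ -35 ✓

feasible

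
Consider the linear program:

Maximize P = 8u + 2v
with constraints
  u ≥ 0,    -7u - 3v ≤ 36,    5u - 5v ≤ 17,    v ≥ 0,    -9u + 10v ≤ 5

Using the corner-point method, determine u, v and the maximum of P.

Corner points and P = 8u + 2v:
  (0, 0) → P = 0
  (0, 1/2) → P = 1
  (17/5, 0) → P = 136/5
  (39, 178/5) → P = 1916/5

u = 39, v = 178/5, maximum P = 1916/5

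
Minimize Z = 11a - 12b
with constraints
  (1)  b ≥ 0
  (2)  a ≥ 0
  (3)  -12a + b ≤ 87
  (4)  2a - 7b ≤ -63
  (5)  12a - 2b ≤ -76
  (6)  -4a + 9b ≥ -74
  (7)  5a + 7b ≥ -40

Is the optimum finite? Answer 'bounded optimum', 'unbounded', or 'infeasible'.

unbounded

From the feasible point (0, 87), moving in the direction (1, 12) keeps every constraint satisfied while Z decreases without bound.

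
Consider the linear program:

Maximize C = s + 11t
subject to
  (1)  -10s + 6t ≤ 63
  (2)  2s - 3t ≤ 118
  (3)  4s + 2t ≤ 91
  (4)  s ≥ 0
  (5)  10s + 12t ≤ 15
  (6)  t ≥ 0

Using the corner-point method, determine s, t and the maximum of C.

Feasible corners and C = s + 11t:
  (0, 5/4) → C = 55/4
  (0, 0) → C = 0
  (3/2, 0) → C = 3/2

The optimum lies where s = 0 and 10s + 12t = 15.
Solving simultaneously gives s = 0, t = 5/4.

s = 0, t = 5/4, maximum C = 55/4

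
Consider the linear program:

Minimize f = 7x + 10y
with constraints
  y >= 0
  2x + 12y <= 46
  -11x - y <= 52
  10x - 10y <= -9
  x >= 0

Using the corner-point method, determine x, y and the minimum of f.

Feasible corners and f = 7x + 10y:
  (88/35, 239/70) → f = 1811/35
  (0, 23/6) → f = 115/3
  (0, 9/10) → f = 9

The optimum lies where 10x - 10y = -9 and x = 0.
Solving simultaneously gives x = 0, y = 9/10.

x = 0, y = 9/10, minimum f = 9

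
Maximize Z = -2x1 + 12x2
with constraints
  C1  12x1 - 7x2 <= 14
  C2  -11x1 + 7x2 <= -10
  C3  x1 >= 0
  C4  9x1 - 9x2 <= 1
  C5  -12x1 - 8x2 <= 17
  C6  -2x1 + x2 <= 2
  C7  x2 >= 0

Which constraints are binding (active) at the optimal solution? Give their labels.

C1 and C2

Feasible corners and Z = -2x1 + 12x2:
  (4, 34/7) → Z = 352/7
  (119/45, 38/15) → Z = 226/9
  (83/36, 79/36) → Z = 391/18

The maximum is at (4, 34/7). Substituting into each constraint, equality holds for C1 and C2; the remaining constraints have slack.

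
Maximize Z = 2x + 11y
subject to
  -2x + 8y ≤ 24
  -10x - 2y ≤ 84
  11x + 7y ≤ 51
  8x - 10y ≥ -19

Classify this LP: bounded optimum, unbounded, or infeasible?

bounded optimum

Extreme points and Z = 2x + 11y:
  (40/17, 61/17) → Z = 751/17
  (2, 7/2) → Z = 85/2
  (-439/58, -241/58) → Z = -3529/58
The feasible region has finitely many vertices and no improving ray; the maximum is 751/17 at (40/17, 61/17).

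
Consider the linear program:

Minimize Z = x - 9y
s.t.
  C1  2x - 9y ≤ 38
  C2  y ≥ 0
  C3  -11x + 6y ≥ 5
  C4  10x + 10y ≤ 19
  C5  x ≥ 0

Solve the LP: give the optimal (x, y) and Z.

x = 0, y = 19/10, minimum Z = -171/10

Vertices and Z = x - 9y:
  (32/85, 259/170) → Z = -2267/170
  (0, 5/6) → Z = -15/2
  (0, 19/10) → Z = -171/10

The optimum lies where 10x + 10y = 19 and x = 0.
Solving simultaneously gives x = 0, y = 19/10.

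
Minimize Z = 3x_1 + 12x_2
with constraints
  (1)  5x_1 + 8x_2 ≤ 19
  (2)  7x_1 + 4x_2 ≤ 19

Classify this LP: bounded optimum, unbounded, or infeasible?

From the feasible point (19/9, 19/18), moving in the direction (4, -7) keeps every constraint satisfied while Z decreases without bound.

unbounded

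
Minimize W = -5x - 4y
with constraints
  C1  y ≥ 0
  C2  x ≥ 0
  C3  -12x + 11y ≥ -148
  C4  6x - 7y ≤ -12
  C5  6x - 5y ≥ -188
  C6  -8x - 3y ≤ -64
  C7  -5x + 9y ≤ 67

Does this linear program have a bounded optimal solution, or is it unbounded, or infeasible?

bounded optimum

Extreme points and W = -5x - 4y:
  (206/37, 240/37) → W = -1990/37
  (19, 18) → W = -167
  (125/29, 856/87) → W = -5299/87
The feasible region has finitely many vertices and no improving ray; the minimum is -167 at (19, 18).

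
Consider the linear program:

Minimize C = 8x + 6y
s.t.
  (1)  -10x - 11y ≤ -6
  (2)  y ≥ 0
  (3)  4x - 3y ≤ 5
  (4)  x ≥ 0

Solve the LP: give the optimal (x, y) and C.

x = 0, y = 6/11, minimum C = 36/11

Vertices and C = 8x + 6y:
  (3/5, 0) → C = 24/5
  (0, 6/11) → C = 36/11
  (5/4, 0) → C = 10
The feasible region is unbounded (it extends along (0, 1), (3, 4)), but C strictly increases along every unbounded feasible direction, so there is no improving ray and the minimum is attained at a vertex.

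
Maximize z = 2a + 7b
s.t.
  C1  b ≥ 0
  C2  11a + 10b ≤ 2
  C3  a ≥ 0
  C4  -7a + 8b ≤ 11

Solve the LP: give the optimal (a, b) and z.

The optimum lies where 11a + 10b = 2 and a = 0.
Solving simultaneously gives a = 0, b = 1/5.

a = 0, b = 1/5, maximum z = 7/5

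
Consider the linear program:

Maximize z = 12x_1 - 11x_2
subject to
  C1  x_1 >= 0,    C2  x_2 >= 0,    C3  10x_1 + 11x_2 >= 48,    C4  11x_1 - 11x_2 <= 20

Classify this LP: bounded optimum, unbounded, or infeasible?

From the feasible point (0, 48/11), moving in the direction (11, 11) keeps every constraint satisfied while z increases without bound.

unbounded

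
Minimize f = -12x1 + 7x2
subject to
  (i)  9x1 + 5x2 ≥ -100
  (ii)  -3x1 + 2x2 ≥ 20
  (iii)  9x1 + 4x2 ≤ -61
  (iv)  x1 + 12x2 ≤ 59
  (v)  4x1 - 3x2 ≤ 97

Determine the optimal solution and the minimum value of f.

The binding constraints are -3x1 + 2x2 = 20 and 9x1 + 4x2 = -61.
Solving simultaneously gives x1 = -101/15, x2 = -1/10.

x1 = -101/15, x2 = -1/10, minimum f = 801/10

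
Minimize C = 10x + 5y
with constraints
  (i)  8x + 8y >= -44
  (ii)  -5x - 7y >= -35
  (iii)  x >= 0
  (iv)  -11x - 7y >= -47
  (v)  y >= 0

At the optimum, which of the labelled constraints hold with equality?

(iii) and (v)

Feasible corners and C = 10x + 5y:
  (0, 5) → C = 25
  (2, 25/7) → C = 265/7
  (0, 0) → C = 0
  (47/11, 0) → C = 470/11

The minimum is at (0, 0). Substituting into each constraint, equality holds for (iii) and (v); the remaining constraints have slack.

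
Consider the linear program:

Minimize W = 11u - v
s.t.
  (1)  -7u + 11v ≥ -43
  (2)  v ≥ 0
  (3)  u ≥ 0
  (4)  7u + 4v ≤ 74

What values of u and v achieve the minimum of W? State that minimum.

Feasible corners and W = 11u - v:
  (43/7, 0) → W = 473/7
  (986/105, 31/15) → W = 3543/35
  (0, 0) → W = 0
  (0, 37/2) → W = -37/2

The binding constraints are u = 0 and 7u + 4v = 74.
Solving simultaneously gives u = 0, v = 37/2.

u = 0, v = 37/2, minimum W = -37/2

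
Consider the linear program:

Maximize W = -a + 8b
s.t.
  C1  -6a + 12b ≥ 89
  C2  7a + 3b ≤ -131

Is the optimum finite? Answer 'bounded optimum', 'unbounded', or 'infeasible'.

From the feasible point (-613/34, -163/102), moving in the direction (-3, 7) keeps every constraint satisfied while W increases without bound.

unbounded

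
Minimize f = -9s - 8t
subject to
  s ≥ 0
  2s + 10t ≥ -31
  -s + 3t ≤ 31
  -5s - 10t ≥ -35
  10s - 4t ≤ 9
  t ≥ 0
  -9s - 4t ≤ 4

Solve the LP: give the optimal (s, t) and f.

s = 23/12, t = 61/24, minimum f = -451/12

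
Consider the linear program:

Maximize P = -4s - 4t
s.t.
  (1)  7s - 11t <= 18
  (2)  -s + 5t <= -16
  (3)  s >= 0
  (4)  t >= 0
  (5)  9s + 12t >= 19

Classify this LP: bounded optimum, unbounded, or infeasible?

infeasible

The boundaries 7s - 11t = 18 and t = 0 meet at (18/7, 0), but that point violates -s + 5t ≤ -16. Every candidate vertex is excluded by some other constraint, so the feasible region is empty.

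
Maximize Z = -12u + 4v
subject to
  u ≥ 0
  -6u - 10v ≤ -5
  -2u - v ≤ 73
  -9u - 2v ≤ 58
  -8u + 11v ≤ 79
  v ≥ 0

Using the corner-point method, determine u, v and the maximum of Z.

Vertices and Z = -12u + 4v:
  (0, 1/2) → Z = 2
  (0, 79/11) → Z = 316/11
  (5/6, 0) → Z = -10
The feasible region is unbounded (it extends along (1, 0), (11, 8)), but Z strictly decreases along every unbounded feasible direction, so there is no improving ray and the maximum is attained at a vertex.

u = 0, v = 79/11, maximum Z = 316/11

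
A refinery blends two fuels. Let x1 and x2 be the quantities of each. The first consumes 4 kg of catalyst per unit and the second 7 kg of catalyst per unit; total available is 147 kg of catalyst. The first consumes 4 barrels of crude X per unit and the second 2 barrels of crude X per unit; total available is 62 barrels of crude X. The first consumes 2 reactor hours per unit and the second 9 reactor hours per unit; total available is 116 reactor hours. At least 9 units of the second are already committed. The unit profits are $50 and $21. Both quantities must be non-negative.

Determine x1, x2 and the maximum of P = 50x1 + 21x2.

Extreme points and P = 50x1 + 21x2:
  (0, 116/9) → P = 812/3
  (0, 9) → P = 189
  (163/16, 85/8) → P = 1465/2
  (11, 9) → P = 739

x1 = 11, x2 = 9, maximum P = 739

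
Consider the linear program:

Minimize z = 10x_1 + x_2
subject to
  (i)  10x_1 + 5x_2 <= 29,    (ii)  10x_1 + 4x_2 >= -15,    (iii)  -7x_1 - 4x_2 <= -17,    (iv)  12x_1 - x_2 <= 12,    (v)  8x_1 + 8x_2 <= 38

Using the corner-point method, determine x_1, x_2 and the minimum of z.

x_1 = -2/3, x_2 = 65/12, minimum z = -5/4

Corner points and z = 10x_1 + x_2:
  (89/70, 114/35) → z = 559/35
  (21/20, 37/10) → z = 71/5
  (13/11, 24/11) → z = 14
  (-2/3, 65/12) → z = -5/4

The binding constraints are -7x_1 - 4x_2 = -17 and 8x_1 + 8x_2 = 38.
Solving simultaneously gives x_1 = -2/3, x_2 = 65/12.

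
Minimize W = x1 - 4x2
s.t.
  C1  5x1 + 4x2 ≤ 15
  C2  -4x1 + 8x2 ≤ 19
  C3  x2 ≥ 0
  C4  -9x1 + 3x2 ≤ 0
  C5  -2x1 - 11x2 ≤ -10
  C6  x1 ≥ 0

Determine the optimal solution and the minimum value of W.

x1 = 15/17, x2 = 45/17, minimum W = -165/17

Extreme points and W = x1 - 4x2:
  (15/17, 45/17) → W = -165/17
  (125/47, 20/47) → W = 45/47
  (2/7, 6/7) → W = -22/7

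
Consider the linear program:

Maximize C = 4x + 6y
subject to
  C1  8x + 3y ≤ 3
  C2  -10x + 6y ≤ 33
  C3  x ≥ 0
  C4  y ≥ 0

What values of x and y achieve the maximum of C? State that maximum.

x = 0, y = 1, maximum C = 6

Extreme points and C = 4x + 6y:
  (0, 1) → C = 6
  (3/8, 0) → C = 3/2
  (0, 0) → C = 0

At the optimal vertex, 8x + 3y = 3 and x = 0.
Solving simultaneously gives x = 0, y = 1.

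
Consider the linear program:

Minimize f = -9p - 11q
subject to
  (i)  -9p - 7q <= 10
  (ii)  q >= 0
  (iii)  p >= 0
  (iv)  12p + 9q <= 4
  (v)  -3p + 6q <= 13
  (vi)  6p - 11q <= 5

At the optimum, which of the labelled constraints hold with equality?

Vertices and f = -9p - 11q:
  (0, 0) → f = 0
  (1/3, 0) → f = -3
  (0, 4/9) → f = -44/9

The minimum is at (0, 4/9). Substituting into each constraint, equality holds for (iii) and (iv); the remaining constraints have slack.

(iii) and (iv)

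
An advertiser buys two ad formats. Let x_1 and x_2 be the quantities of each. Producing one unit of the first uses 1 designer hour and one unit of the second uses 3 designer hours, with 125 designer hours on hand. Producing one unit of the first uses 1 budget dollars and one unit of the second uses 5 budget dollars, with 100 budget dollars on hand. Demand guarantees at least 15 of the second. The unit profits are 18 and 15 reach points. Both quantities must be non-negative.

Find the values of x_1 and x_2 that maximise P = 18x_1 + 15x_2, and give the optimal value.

x_1 = 25, x_2 = 15, maximum P = 675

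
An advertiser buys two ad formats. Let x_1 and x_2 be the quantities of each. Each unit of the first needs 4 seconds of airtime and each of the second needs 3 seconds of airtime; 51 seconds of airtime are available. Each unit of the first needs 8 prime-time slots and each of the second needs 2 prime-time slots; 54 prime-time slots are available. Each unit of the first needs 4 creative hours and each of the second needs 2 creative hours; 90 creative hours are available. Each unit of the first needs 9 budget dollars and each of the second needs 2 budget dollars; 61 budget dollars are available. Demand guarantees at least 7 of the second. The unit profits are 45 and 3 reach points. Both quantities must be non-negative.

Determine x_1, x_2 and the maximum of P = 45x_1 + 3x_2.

x_1 = 5, x_2 = 7, maximum P = 246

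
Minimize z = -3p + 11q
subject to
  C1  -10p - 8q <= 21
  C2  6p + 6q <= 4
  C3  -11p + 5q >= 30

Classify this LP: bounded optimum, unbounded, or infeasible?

bounded optimum

Vertices and z = -3p + 11q:
  (-79/6, 83/6) → z = 575/3
  (-5/2, 1/2) → z = 13
  (-5/3, 7/3) → z = 92/3
The feasible region has finitely many vertices and no improving ray; the minimum is 13 at (-5/2, 1/2).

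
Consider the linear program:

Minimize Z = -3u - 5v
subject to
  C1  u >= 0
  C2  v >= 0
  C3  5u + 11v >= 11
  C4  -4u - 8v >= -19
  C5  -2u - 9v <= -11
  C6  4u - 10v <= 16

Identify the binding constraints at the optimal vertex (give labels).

C4 and C5

Vertices and Z = -3u - 5v:
  (0, 19/8) → Z = -95/8
  (0, 11/9) → Z = -55/9
  (83/20, 3/10) → Z = -279/20

The minimum is at (83/20, 3/10). Substituting into each constraint, equality holds for C4 and C5; the remaining constraints have slack.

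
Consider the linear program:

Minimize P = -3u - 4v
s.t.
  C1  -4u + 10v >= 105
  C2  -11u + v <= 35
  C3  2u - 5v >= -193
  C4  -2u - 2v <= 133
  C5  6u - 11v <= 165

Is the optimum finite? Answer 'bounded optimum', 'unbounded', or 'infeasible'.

Corner points and P = -3u - 4v:
  (-245/106, 1015/106) → P = -3325/106
  (2805/16, 645/8) → P = -13575/16
  (18/53, 2053/53) → P = -8266/53
  (737/2, 186) → P = -3699/2
The feasible region has finitely many vertices and no improving ray; the minimum is -3699/2 at (737/2, 186).

bounded optimum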